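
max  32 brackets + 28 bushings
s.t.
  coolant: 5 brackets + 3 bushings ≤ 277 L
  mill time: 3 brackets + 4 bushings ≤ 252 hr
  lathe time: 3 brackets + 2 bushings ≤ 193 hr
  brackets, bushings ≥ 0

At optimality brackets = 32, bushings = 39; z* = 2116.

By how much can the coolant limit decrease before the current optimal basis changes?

Binding constraints: coolant, mill time. The basis is B = [[5,3],[3,4]] with det 11.
Per unit decrease in coolant, x* moves by d = (-0.3636, 0.2727).
The basis stays optimal until brackets reaches 0; allowable decrease = 88 L.

88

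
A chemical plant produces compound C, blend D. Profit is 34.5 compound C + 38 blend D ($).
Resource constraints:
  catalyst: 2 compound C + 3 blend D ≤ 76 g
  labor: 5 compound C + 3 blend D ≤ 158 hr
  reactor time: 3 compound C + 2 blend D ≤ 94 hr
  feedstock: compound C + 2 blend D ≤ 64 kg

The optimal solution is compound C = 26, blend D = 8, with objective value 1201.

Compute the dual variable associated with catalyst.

9

Binding: catalyst and reactor time. Non-binding: labor (4 unused), feedstock (22 unused).
Since labor, feedstock are not tight, their duals are 0.
Dual feasibility on the basic columns requires 2·y_catalyst + 3·y_reactor time = 34.5, 3·y_catalyst + 2·y_reactor time = 38.
→ y_catalyst = 9 and y_reactor time = 5.5.
Shadow price of catalyst = 9.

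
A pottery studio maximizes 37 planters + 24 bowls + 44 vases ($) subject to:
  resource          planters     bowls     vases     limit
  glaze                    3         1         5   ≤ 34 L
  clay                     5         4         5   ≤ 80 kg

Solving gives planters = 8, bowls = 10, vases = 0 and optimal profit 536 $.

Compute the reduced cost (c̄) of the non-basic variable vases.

-1

Check each constraint at x*: glaze 34/34 (tight); clay 80/80 (tight).
Dual feasibility on the basic columns requires 3·y_glaze + 5·y_clay = 37, 1·y_glaze + 4·y_clay = 24.
This yields shadow prices y_glaze = 4, y_clay = 5.
Reduced cost of vases: c₃ − yᵀa₃ = 44 − (4·5 + 5·5) = 44 − 45 = -1.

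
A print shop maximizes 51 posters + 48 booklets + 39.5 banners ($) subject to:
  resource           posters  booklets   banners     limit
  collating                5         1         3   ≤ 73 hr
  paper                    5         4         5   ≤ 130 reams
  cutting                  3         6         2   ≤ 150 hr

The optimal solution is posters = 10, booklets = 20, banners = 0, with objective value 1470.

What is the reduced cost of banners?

-9.5

Check each constraint at x*: collating 70/73 (slack 3); paper 130/130 (tight); cutting 150/150 (tight).
Slack constraints have shadow price 0 (complementary slackness).
The binding rows give the dual system: 5·y_paper + 3·y_cutting = 51 and 4·y_paper + 6·y_cutting = 48.
→ y_paper = 9 and y_cutting = 2.
Reduced cost of banners: c₃ − yᵀa₃ = 39.5 − (9·5 + 2·2) = 39.5 − 49 = -9.5.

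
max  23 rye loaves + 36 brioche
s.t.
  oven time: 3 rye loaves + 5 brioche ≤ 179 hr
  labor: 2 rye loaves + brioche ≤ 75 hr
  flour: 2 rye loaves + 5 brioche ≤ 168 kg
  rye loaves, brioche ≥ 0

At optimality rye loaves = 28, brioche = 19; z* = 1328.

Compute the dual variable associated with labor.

1

Binding: oven time and labor. Non-binding: flour (17 unused).
Since flour is not tight, its dual is 0.
From A_Bᵀ y = c: 3·y_oven time + 2·y_labor = 23; 5·y_oven time + 1·y_labor = 36.
This yields shadow prices y_oven time = 7, y_labor = 1.
Shadow price of labor = 1.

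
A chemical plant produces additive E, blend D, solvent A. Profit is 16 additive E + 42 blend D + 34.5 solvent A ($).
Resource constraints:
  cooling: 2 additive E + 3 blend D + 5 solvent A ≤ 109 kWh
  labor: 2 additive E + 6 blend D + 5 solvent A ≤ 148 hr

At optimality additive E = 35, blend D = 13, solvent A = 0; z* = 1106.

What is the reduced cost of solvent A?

-5.5

Check each constraint at x*: cooling 109/109 (tight); labor 148/148 (tight).
Dual feasibility on the basic columns requires 2·y_cooling + 2·y_labor = 16, 3·y_cooling + 6·y_labor = 42.
Solving: y_cooling = 2, y_labor = 6.
Reduced cost of solvent A: c₃ − yᵀa₃ = 34.5 − (2·5 + 6·5) = 34.5 − 40 = -5.5.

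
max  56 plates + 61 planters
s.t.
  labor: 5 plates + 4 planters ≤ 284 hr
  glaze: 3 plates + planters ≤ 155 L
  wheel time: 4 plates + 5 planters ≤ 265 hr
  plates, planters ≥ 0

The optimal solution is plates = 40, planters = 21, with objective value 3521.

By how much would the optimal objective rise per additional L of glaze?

Check each constraint at x*: labor 284/284 (tight); glaze 141/155 (slack 14); wheel time 265/265 (tight).
Slack constraints have shadow price 0 (complementary slackness).
The binding rows give the dual system: 5·y_labor + 4·y_wheel time = 56 and 4·y_labor + 5·y_wheel time = 61.
This yields shadow prices y_labor = 4, y_wheel time = 9.
Shadow price of glaze = 0.

0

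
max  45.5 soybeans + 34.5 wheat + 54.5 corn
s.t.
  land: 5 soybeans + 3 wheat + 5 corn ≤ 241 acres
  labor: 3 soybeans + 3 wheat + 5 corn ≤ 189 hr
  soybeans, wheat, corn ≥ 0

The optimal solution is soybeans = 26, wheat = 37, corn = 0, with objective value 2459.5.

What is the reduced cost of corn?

-3

Both land and labor are binding at x*.
Dual feasibility on the basic columns requires 5·y_land + 3·y_labor = 45.5, 3·y_land + 3·y_labor = 34.5.
Solving: y_land = 5.5, y_labor = 6.
Reduced cost of corn: c₃ − yᵀa₃ = 54.5 − (5.5·5 + 6·5) = 54.5 − 57.5 = -3.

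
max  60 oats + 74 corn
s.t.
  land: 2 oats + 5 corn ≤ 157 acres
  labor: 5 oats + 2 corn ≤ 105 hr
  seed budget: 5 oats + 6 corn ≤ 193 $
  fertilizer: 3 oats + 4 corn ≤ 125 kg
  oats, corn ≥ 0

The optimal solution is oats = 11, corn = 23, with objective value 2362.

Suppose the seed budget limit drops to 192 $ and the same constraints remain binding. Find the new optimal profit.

2353

At the optimum: land uses 137 of 157 (slack = 20); labor uses 101 of 105 (slack = 4); seed budget uses 193 of 193 (binding); fertilizer uses 125 of 125 (binding).
Slack constraints have shadow price 0 (complementary slackness).
From A_Bᵀ y = c: 5·y_seed budget + 3·y_fertilizer = 60; 6·y_seed budget + 4·y_fertilizer = 74.
Solving: y_seed budget = 9, y_fertilizer = 5.
Δz = y_seed budget·Δb = 9 × (-1) = -9, so new z* = 2362 − 9 = 2353.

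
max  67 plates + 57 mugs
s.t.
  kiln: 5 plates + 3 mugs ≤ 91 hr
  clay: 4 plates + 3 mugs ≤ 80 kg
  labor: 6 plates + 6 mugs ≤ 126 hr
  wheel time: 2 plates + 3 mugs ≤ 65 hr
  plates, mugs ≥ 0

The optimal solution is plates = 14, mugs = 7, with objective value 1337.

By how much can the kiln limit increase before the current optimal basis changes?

6

Binding constraints: kiln, labor. The basis is B = [[5,3],[6,6]] with det 12.
Per unit increase in kiln, x* moves by d = (0.5, -0.5).
The basis stays optimal until clay becomes binding; allowable increase = 6 hr.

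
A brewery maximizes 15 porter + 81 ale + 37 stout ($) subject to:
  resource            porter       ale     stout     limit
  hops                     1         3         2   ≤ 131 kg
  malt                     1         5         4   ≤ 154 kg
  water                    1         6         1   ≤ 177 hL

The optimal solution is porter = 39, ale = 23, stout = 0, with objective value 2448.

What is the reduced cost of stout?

-5

At the optimum: hops uses 108 of 131 (slack = 23); malt uses 154 of 154 (binding); water uses 177 of 177 (binding).
Slack constraints have shadow price 0 (complementary slackness).
Dual feasibility on the basic columns requires 1·y_malt + 1·y_water = 15, 5·y_malt + 6·y_water = 81.
This yields shadow prices y_malt = 9, y_water = 6.
Reduced cost of stout: c₃ − yᵀa₃ = 37 − (9·4 + 6·1) = 37 − 42 = -5.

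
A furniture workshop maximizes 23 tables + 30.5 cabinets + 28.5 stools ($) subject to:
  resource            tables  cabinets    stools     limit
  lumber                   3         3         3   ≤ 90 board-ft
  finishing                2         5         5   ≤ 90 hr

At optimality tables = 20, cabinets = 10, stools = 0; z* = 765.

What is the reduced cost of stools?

Both lumber and finishing are binding at x*.
Dual feasibility on the basic columns requires 3·y_lumber + 2·y_finishing = 23, 3·y_lumber + 5·y_finishing = 30.5.
Solving: y_lumber = 6, y_finishing = 2.5.
Reduced cost of stools: c₃ − yᵀa₃ = 28.5 − (6·3 + 2.5·5) = 28.5 − 30.5 = -2.

-2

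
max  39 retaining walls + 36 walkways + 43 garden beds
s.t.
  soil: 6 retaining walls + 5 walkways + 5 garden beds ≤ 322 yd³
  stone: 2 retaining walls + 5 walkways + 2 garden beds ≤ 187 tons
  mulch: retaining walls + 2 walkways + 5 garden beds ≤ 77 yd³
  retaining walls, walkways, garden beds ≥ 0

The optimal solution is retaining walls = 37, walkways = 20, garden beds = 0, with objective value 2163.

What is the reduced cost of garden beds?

At the optimum: soil uses 322 of 322 (binding); stone uses 174 of 187 (slack = 13); mulch uses 77 of 77 (binding).
Slack constraints have shadow price 0 (complementary slackness).
The binding rows give the dual system: 6·y_soil + 1·y_mulch = 39 and 5·y_soil + 2·y_mulch = 36.
→ y_soil = 6 and y_mulch = 3.
Reduced cost of garden beds: c₃ − yᵀa₃ = 43 − (6·5 + 3·5) = 43 − 45 = -2.

-2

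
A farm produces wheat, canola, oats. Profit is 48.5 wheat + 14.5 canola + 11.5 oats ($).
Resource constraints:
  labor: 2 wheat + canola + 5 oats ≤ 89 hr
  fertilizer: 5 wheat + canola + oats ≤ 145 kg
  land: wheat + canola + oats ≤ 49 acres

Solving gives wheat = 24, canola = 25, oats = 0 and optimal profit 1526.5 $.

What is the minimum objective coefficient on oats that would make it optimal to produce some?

Check each constraint at x*: labor 73/89 (slack 16); fertilizer 145/145 (tight); land 49/49 (tight).
Since labor is not tight, its dual is 0.
Dual feasibility on the basic columns requires 5·y_fertilizer + 1·y_land = 48.5, 1·y_fertilizer + 1·y_land = 14.5.
→ y_fertilizer = 8.5 and y_land = 6.
oats enters the basis when its profit ≥ yᵀa₃ = 8.5·1 + 6·1 = 14.5.

14.5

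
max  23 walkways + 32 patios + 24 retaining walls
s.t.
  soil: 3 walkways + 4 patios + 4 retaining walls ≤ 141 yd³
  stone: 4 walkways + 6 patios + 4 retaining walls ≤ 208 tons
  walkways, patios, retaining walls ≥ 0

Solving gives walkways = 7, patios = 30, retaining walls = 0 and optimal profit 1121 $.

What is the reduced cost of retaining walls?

Check each constraint at x*: soil 141/141 (tight); stone 208/208 (tight).
The binding rows give the dual system: 3·y_soil + 4·y_stone = 23 and 4·y_soil + 6·y_stone = 32.
→ y_soil = 5 and y_stone = 2.
Reduced cost of retaining walls: c₃ − yᵀa₃ = 24 − (5·4 + 2·4) = 24 − 28 = -4.

-4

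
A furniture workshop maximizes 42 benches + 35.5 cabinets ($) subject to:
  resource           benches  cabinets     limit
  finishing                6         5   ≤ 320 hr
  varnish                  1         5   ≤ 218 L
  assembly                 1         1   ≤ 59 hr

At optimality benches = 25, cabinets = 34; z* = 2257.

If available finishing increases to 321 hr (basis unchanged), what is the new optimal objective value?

Binding: finishing and assembly. Non-binding: varnish (23 unused).
Since varnish is not tight, its dual is 0.
The binding rows give the dual system: 6·y_finishing + 1·y_assembly = 42 and 5·y_finishing + 1·y_assembly = 35.5.
→ y_finishing = 6.5 and y_assembly = 3.
Δz = y_finishing·Δb = 6.5 × (1) = 6.5, so new z* = 2257 + 6.5 = 2263.5.

2263.5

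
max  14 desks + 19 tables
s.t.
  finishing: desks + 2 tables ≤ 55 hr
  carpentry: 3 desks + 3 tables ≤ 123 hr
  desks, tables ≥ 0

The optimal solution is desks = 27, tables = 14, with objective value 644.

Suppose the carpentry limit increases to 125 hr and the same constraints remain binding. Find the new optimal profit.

Both finishing and carpentry are binding at x*.
From A_Bᵀ y = c: 1·y_finishing + 3·y_carpentry = 14; 2·y_finishing + 3·y_carpentry = 19.
This yields shadow prices y_finishing = 5, y_carpentry = 3.
Δz = y_carpentry·Δb = 3 × (2) = 6, so new z* = 644 + 6 = 650.

650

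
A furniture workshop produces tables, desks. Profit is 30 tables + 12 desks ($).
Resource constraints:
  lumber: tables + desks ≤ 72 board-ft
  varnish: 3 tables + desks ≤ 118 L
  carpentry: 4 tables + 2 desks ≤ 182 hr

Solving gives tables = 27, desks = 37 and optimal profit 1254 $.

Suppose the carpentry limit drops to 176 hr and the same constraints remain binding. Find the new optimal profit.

1236

Check each constraint at x*: lumber 64/72 (slack 8); varnish 118/118 (tight); carpentry 182/182 (tight).
By complementary slackness, y = 0 for the non-binding constraint.
The binding rows give the dual system: 3·y_varnish + 4·y_carpentry = 30 and 1·y_varnish + 2·y_carpentry = 12.
→ y_varnish = 6 and y_carpentry = 3.
Δz = y_carpentry·Δb = 3 × (-6) = -18, so new z* = 1254 − 18 = 1236.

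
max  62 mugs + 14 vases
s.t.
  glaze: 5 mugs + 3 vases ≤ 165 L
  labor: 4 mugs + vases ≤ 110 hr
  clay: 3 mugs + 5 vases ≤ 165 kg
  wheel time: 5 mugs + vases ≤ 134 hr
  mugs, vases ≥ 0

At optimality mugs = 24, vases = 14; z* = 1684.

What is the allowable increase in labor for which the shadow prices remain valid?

Binding constraints: labor, wheel time. The basis is B = [[4,1],[5,1]] with det -1.
Per unit increase in labor, x* moves by d = (-1, 5).
The basis stays optimal until glaze becomes binding; allowable increase = 0.3 hr.

0.3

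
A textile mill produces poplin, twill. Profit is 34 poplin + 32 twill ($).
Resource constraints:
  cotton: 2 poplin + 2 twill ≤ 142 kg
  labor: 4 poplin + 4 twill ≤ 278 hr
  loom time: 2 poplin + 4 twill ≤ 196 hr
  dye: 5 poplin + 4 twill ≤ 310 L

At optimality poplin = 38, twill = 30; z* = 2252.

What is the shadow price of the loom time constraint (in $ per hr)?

2

At the optimum: cotton uses 136 of 142 (slack = 6); labor uses 272 of 278 (slack = 6); loom time uses 196 of 196 (binding); dye uses 310 of 310 (binding).
Since cotton, labor are not tight, their duals are 0.
From A_Bᵀ y = c: 2·y_loom time + 5·y_dye = 34; 4·y_loom time + 4·y_dye = 32.
This yields shadow prices y_loom time = 2, y_dye = 6.
Shadow price of loom time = 2.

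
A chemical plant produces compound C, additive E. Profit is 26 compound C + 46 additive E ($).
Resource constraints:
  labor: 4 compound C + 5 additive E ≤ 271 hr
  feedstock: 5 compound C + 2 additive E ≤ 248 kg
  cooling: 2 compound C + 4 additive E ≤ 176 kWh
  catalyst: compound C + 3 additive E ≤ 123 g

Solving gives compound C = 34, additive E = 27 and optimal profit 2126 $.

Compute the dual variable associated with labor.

2

Binding: labor and cooling. Non-binding: feedstock (24 unused), catalyst (8 unused).
Since feedstock, catalyst are not tight, their duals are 0.
The binding rows give the dual system: 4·y_labor + 2·y_cooling = 26 and 5·y_labor + 4·y_cooling = 46.
Solving: y_labor = 2, y_cooling = 9.
Shadow price of labor = 2.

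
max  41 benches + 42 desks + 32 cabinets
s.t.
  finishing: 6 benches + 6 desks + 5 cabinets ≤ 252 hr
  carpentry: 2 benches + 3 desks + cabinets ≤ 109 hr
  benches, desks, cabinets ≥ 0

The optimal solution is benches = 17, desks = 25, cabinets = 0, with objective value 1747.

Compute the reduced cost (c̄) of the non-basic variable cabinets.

-1.5

Both finishing and carpentry are binding at x*.
Dual feasibility on the basic columns requires 6·y_finishing + 2·y_carpentry = 41, 6·y_finishing + 3·y_carpentry = 42.
Solving: y_finishing = 6.5, y_carpentry = 1.
Reduced cost of cabinets: c₃ − yᵀa₃ = 32 − (6.5·5 + 1·1) = 32 − 33.5 = -1.5.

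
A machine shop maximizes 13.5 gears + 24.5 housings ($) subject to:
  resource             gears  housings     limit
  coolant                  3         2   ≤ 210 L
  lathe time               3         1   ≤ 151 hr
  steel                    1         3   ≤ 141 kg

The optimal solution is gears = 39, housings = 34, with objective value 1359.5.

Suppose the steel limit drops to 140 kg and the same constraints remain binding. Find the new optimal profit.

Check each constraint at x*: coolant 185/210 (slack 25); lathe time 151/151 (tight); steel 141/141 (tight).
By complementary slackness, y = 0 for the non-binding constraint.
From A_Bᵀ y = c: 3·y_lathe time + 1·y_steel = 13.5; 1·y_lathe time + 3·y_steel = 24.5.
→ y_lathe time = 2 and y_steel = 7.5.
Δz = y_steel·Δb = 7.5 × (-1) = -7.5, so new z* = 1359.5 − 7.5 = 1352.

1352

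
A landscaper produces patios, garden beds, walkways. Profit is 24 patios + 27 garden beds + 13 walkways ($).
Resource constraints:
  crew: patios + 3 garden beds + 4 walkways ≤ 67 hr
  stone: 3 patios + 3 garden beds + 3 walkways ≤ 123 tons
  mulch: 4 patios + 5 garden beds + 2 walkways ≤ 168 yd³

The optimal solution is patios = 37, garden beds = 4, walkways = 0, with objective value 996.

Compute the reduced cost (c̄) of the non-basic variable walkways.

-5

At the optimum: crew uses 49 of 67 (slack = 18); stone uses 123 of 123 (binding); mulch uses 168 of 168 (binding).
Slack constraints have shadow price 0 (complementary slackness).
The binding rows give the dual system: 3·y_stone + 4·y_mulch = 24 and 3·y_stone + 5·y_mulch = 27.
→ y_stone = 4 and y_mulch = 3.
Reduced cost of walkways: c₃ − yᵀa₃ = 13 − (4·3 + 3·2) = 13 − 18 = -5.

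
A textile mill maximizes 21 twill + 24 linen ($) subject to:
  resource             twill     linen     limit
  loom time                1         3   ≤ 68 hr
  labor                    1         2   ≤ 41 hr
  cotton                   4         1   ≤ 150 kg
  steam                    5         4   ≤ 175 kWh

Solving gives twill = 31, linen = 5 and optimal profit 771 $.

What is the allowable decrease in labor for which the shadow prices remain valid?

6

Binding constraints: labor, steam. The basis is B = [[1,2],[5,4]] with det -6.
Per unit decrease in labor, x* moves by d = (0.6667, -0.8333).
The basis stays optimal until linen reaches 0; allowable decrease = 6 hr.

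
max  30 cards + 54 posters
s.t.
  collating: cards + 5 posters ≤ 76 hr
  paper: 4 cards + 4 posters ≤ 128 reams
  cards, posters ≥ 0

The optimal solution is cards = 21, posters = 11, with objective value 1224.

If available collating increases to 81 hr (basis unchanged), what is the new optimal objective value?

Check each constraint at x*: collating 76/76 (tight); paper 128/128 (tight).
The binding rows give the dual system: 1·y_collating + 4·y_paper = 30 and 5·y_collating + 4·y_paper = 54.
This yields shadow prices y_collating = 6, y_paper = 6.
Δz = y_collating·Δb = 6 × (5) = 30, so new z* = 1224 + 30 = 1254.

1254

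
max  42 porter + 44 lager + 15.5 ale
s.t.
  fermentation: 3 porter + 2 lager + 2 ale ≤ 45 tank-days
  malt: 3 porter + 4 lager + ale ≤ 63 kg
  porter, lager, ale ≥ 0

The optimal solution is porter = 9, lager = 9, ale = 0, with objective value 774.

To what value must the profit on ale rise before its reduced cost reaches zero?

20

At the optimum: fermentation uses 45 of 45 (binding); malt uses 63 of 63 (binding).
Dual feasibility on the basic columns requires 3·y_fermentation + 3·y_malt = 42, 2·y_fermentation + 4·y_malt = 44.
→ y_fermentation = 6 and y_malt = 8.
ale enters the basis when its profit ≥ yᵀa₃ = 6·2 + 8·1 = 20.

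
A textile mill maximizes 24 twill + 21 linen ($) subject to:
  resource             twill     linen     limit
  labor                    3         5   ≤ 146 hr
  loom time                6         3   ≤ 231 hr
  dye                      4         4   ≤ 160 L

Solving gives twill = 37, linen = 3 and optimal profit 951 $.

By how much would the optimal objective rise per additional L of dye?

Binding: loom time and dye. Non-binding: labor (20 unused).
Since labor is not tight, its dual is 0.
Dual feasibility on the basic columns requires 6·y_loom time + 4·y_dye = 24, 3·y_loom time + 4·y_dye = 21.
→ y_loom time = 1 and y_dye = 4.5.
Shadow price of dye = 4.5.

4.5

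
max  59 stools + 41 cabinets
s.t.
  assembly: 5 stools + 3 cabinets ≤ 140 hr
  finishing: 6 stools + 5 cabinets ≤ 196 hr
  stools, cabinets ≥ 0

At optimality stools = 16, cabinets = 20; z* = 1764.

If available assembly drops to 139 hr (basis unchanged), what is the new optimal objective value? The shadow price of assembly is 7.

Δb = -1, so new z* = 1764 + (7)·(-1) = 1764 − 7 = 1757.

1757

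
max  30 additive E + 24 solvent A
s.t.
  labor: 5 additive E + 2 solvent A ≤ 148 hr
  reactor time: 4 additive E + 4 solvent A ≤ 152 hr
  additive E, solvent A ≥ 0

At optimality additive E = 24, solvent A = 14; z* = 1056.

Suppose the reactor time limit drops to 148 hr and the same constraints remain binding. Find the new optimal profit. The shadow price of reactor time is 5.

1036

Δb = -4, so new z* = 1056 + (5)·(-4) = 1056 − 20 = 1036.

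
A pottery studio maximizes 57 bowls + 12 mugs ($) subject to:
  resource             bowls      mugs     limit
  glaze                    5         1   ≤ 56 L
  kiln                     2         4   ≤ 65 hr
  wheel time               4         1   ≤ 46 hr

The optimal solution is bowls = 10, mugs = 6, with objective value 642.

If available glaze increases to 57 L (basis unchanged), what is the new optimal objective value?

651

Check each constraint at x*: glaze 56/56 (tight); kiln 44/65 (slack 21); wheel time 46/46 (tight).
Slack constraints have shadow price 0 (complementary slackness).
From A_Bᵀ y = c: 5·y_glaze + 4·y_wheel time = 57; 1·y_glaze + 1·y_wheel time = 12.
Solving: y_glaze = 9, y_wheel time = 3.
Δz = y_glaze·Δb = 9 × (1) = 9, so new z* = 642 + 9 = 651.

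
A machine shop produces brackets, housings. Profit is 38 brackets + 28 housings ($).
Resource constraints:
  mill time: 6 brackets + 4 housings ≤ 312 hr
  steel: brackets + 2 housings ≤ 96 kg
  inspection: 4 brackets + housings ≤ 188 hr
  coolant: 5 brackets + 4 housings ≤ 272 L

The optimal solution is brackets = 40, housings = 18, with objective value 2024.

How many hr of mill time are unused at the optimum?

0

mill time used = 6·40 + 4·18 = 312; slack = 312 − 312 = 0.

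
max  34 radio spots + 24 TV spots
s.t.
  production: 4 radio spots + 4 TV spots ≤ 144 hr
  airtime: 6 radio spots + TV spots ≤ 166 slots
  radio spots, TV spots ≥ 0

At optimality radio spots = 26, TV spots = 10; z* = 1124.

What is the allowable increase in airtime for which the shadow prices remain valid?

Binding constraints: production, airtime. The basis is B = [[4,4],[6,1]] with det -20.
Per unit increase in airtime, x* moves by d = (0.2, -0.2).
The basis stays optimal until TV spots reaches 0; allowable increase = 50 slots.

50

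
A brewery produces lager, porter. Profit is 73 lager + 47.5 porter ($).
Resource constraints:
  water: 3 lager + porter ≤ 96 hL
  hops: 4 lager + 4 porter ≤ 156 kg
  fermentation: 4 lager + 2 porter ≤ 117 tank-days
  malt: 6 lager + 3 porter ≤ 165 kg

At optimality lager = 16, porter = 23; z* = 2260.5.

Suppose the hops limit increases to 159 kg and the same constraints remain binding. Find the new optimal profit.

2277

Binding: hops and malt. Non-binding: water (25 unused), fermentation (7 unused).
Since water, fermentation are not tight, their duals are 0.
From A_Bᵀ y = c: 4·y_hops + 6·y_malt = 73; 4·y_hops + 3·y_malt = 47.5.
This yields shadow prices y_hops = 5.5, y_malt = 8.5.
Δz = y_hops·Δb = 5.5 × (3) = 16.5, so new z* = 2260.5 + 16.5 = 2277.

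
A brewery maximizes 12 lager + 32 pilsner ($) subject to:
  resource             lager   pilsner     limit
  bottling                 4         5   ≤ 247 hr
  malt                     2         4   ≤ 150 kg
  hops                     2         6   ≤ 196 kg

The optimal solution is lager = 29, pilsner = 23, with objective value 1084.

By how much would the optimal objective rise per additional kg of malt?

Binding: malt and hops. Non-binding: bottling (16 unused).
Since bottling is not tight, its dual is 0.
The binding rows give the dual system: 2·y_malt + 2·y_hops = 12 and 4·y_malt + 6·y_hops = 32.
Solving: y_malt = 2, y_hops = 4.
Shadow price of malt = 2.

2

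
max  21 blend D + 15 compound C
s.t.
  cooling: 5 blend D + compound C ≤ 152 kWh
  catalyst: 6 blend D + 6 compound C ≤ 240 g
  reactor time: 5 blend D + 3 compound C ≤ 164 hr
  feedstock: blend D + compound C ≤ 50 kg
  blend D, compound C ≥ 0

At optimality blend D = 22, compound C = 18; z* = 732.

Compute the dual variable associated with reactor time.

Binding: catalyst and reactor time. Non-binding: cooling (24 unused), feedstock (10 unused).
By complementary slackness, y = 0 for the non-binding constraints.
Dual feasibility on the basic columns requires 6·y_catalyst + 5·y_reactor time = 21, 6·y_catalyst + 3·y_reactor time = 15.
Solving: y_catalyst = 1, y_reactor time = 3.
Shadow price of reactor time = 3.

3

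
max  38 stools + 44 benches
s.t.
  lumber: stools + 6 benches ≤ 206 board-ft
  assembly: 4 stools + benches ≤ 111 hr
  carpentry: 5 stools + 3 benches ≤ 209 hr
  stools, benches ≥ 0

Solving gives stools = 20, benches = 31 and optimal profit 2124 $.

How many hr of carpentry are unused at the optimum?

carpentry used = 5·20 + 3·31 = 193; slack = 209 − 193 = 16.

16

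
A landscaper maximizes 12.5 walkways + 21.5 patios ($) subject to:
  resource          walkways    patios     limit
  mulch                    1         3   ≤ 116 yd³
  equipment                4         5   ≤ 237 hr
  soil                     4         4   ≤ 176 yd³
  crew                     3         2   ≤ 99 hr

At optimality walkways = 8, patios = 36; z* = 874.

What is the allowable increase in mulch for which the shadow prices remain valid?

16

Binding constraints: mulch, soil. The basis is B = [[1,3],[4,4]] with det -8.
Per unit increase in mulch, x* moves by d = (-0.5, 0.5).
The basis stays optimal until walkways reaches 0; allowable increase = 16 yd³.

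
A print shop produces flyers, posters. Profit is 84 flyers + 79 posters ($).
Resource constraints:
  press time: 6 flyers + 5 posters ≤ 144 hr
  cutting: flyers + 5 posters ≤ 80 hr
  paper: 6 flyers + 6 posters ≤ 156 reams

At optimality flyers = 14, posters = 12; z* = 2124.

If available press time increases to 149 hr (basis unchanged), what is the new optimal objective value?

At the optimum: press time uses 144 of 144 (binding); cutting uses 74 of 80 (slack = 6); paper uses 156 of 156 (binding).
By complementary slackness, y = 0 for the non-binding constraint.
Dual feasibility on the basic columns requires 6·y_press time + 6·y_paper = 84, 5·y_press time + 6·y_paper = 79.
This yields shadow prices y_press time = 5, y_paper = 9.
Δz = y_press time·Δb = 5 × (5) = 25, so new z* = 2124 + 25 = 2149.

2149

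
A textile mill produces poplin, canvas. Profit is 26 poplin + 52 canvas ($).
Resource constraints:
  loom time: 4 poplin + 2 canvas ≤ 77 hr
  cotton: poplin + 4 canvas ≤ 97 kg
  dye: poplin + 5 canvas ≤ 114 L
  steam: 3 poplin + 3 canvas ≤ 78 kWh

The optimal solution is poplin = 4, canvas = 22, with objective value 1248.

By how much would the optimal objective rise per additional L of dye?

Check each constraint at x*: loom time 60/77 (slack 17); cotton 92/97 (slack 5); dye 114/114 (tight); steam 78/78 (tight).
By complementary slackness, y = 0 for the non-binding constraints.
From A_Bᵀ y = c: 1·y_dye + 3·y_steam = 26; 5·y_dye + 3·y_steam = 52.
Solving: y_dye = 6.5, y_steam = 6.5.
Shadow price of dye = 6.5.

6.5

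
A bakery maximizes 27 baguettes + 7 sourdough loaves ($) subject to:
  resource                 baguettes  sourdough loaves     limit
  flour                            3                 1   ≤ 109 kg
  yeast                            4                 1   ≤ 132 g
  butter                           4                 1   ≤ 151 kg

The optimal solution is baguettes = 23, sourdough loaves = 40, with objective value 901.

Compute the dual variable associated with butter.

0

At the optimum: flour uses 109 of 109 (binding); yeast uses 132 of 132 (binding); butter uses 132 of 151 (slack = 19).
By complementary slackness, y = 0 for the non-binding constraint.
The binding rows give the dual system: 3·y_flour + 4·y_yeast = 27 and 1·y_flour + 1·y_yeast = 7.
→ y_flour = 1 and y_yeast = 6.
Shadow price of butter = 0.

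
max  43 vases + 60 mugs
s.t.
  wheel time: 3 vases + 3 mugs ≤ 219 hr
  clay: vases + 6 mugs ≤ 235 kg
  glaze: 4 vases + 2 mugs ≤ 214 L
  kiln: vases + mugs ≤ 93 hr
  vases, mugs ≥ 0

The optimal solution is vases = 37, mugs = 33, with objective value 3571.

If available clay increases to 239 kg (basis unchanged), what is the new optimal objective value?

At the optimum: wheel time uses 210 of 219 (slack = 9); clay uses 235 of 235 (binding); glaze uses 214 of 214 (binding); kiln uses 70 of 93 (slack = 23).
By complementary slackness, y = 0 for the non-binding constraints.
From A_Bᵀ y = c: 1·y_clay + 4·y_glaze = 43; 6·y_clay + 2·y_glaze = 60.
Solving: y_clay = 7, y_glaze = 9.
Δz = y_clay·Δb = 7 × (4) = 28, so new z* = 3571 + 28 = 3599.

3599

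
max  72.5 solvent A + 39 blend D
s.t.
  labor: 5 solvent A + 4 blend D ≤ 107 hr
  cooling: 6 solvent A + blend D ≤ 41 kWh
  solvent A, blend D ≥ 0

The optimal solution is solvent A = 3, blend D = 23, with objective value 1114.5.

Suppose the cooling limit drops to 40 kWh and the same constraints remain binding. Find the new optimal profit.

Check each constraint at x*: labor 107/107 (tight); cooling 41/41 (tight).
Dual feasibility on the basic columns requires 5·y_labor + 6·y_cooling = 72.5, 4·y_labor + 1·y_cooling = 39.
This yields shadow prices y_labor = 8.5, y_cooling = 5.
Δz = y_cooling·Δb = 5 × (-1) = -5, so new z* = 1114.5 − 5 = 1109.5.

1109.5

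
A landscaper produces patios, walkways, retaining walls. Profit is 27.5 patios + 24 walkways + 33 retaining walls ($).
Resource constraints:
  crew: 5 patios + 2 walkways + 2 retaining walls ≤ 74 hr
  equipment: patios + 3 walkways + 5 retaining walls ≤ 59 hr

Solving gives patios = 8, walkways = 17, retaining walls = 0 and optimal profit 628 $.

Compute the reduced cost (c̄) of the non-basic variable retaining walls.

Both crew and equipment are binding at x*.
The binding rows give the dual system: 5·y_crew + 1·y_equipment = 27.5 and 2·y_crew + 3·y_equipment = 24.
→ y_crew = 4.5 and y_equipment = 5.
Reduced cost of retaining walls: c₃ − yᵀa₃ = 33 − (4.5·2 + 5·5) = 33 − 34 = -1.

-1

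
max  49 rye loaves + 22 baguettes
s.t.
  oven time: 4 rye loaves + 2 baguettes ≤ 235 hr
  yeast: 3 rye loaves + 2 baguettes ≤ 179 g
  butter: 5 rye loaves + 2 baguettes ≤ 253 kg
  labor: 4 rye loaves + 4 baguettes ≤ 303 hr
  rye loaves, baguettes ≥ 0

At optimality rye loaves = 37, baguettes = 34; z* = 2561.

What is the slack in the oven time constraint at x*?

oven time used = 4·37 + 2·34 = 216; slack = 235 − 216 = 19.

19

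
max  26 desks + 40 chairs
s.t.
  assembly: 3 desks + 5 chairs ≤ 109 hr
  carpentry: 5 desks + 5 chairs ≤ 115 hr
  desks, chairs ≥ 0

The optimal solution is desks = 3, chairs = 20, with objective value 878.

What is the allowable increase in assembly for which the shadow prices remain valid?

6

Binding constraints: assembly, carpentry. The basis is B = [[3,5],[5,5]] with det -10.
Per unit increase in assembly, x* moves by d = (-0.5, 0.5).
The basis stays optimal until desks reaches 0; allowable increase = 6 hr.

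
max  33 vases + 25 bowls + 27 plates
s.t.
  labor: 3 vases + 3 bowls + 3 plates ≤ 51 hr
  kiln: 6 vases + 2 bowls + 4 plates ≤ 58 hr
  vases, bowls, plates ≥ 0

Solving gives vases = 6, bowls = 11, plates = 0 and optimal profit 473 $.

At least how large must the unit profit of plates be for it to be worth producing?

At the optimum: labor uses 51 of 51 (binding); kiln uses 58 of 58 (binding).
The binding rows give the dual system: 3·y_labor + 6·y_kiln = 33 and 3·y_labor + 2·y_kiln = 25.
Solving: y_labor = 7, y_kiln = 2.
plates enters the basis when its profit ≥ yᵀa₃ = 7·3 + 2·4 = 29.

29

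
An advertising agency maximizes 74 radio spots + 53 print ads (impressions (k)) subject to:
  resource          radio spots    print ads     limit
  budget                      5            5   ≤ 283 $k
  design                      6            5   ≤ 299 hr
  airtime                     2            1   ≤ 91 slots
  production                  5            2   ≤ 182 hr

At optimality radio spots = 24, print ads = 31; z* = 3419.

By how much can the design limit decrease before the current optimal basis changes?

Binding constraints: design, production. The basis is B = [[6,5],[5,2]] with det -13.
Per unit decrease in design, x* moves by d = (0.1538, -0.3846).
The basis stays optimal until print ads reaches 0; allowable decrease = 80.6 hr.

80.6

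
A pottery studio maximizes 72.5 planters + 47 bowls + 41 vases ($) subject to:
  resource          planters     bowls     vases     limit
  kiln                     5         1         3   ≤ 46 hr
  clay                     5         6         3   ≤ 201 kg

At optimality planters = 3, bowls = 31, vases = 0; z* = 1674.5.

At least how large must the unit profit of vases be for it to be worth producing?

43.5

Check each constraint at x*: kiln 46/46 (tight); clay 201/201 (tight).
From A_Bᵀ y = c: 5·y_kiln + 5·y_clay = 72.5; 1·y_kiln + 6·y_clay = 47.
Solving: y_kiln = 8, y_clay = 6.5.
vases enters the basis when its profit ≥ yᵀa₃ = 8·3 + 6.5·3 = 43.5.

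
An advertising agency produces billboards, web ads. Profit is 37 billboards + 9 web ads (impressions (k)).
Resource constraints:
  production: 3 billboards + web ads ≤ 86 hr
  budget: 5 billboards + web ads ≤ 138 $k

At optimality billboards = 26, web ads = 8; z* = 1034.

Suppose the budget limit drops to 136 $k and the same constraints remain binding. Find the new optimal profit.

1024

At the optimum: production uses 86 of 86 (binding); budget uses 138 of 138 (binding).
The binding rows give the dual system: 3·y_production + 5·y_budget = 37 and 1·y_production + 1·y_budget = 9.
This yields shadow prices y_production = 4, y_budget = 5.
Δz = y_budget·Δb = 5 × (-2) = -10, so new z* = 1034 − 10 = 1024.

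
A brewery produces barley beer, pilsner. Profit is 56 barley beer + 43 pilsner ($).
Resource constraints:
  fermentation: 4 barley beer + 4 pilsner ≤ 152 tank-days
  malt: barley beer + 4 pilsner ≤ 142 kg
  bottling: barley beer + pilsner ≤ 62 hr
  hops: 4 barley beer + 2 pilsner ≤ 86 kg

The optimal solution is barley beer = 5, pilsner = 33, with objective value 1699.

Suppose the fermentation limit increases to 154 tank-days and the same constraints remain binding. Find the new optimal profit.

1714

Check each constraint at x*: fermentation 152/152 (tight); malt 137/142 (slack 5); bottling 38/62 (slack 24); hops 86/86 (tight).
Since malt, bottling are not tight, their duals are 0.
From A_Bᵀ y = c: 4·y_fermentation + 4·y_hops = 56; 4·y_fermentation + 2·y_hops = 43.
→ y_fermentation = 7.5 and y_hops = 6.5.
Δz = y_fermentation·Δb = 7.5 × (2) = 15, so new z* = 1699 + 15 = 1714.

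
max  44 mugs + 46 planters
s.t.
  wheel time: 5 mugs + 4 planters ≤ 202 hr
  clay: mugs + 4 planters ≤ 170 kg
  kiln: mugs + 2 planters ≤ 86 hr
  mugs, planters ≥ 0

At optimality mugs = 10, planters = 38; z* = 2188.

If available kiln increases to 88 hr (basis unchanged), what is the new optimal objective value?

Binding: wheel time and kiln. Non-binding: clay (8 unused).
Since clay is not tight, its dual is 0.
Dual feasibility on the basic columns requires 5·y_wheel time + 1·y_kiln = 44, 4·y_wheel time + 2·y_kiln = 46.
Solving: y_wheel time = 7, y_kiln = 9.
Δz = y_kiln·Δb = 9 × (2) = 18, so new z* = 2188 + 18 = 2206.

2206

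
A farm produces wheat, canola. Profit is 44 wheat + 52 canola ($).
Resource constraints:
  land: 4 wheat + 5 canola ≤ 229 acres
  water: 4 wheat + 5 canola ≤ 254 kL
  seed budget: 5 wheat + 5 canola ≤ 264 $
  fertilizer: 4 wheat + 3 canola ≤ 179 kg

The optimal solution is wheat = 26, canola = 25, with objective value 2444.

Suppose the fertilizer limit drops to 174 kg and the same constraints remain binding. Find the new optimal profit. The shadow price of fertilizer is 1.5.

2436.5

Δb = -5, so new z* = 2444 + (1.5)·(-5) = 2444 − 7.5 = 2436.5.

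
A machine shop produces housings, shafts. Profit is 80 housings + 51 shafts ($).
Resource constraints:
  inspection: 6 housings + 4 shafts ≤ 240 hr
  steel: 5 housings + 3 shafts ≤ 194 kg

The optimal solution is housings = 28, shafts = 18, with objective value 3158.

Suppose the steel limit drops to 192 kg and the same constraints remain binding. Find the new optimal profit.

Both inspection and steel are binding at x*.
Dual feasibility on the basic columns requires 6·y_inspection + 5·y_steel = 80, 4·y_inspection + 3·y_steel = 51.
→ y_inspection = 7.5 and y_steel = 7.
Δz = y_steel·Δb = 7 × (-2) = -14, so new z* = 3158 − 14 = 3144.

3144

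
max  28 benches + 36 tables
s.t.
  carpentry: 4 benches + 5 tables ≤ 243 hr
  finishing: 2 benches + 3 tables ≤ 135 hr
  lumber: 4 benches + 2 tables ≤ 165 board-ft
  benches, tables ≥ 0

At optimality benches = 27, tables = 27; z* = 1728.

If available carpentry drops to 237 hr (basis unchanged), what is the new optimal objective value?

1692

Binding: carpentry and finishing. Non-binding: lumber (3 unused).
Since lumber is not tight, its dual is 0.
From A_Bᵀ y = c: 4·y_carpentry + 2·y_finishing = 28; 5·y_carpentry + 3·y_finishing = 36.
→ y_carpentry = 6 and y_finishing = 2.
Δz = y_carpentry·Δb = 6 × (-6) = -36, so new z* = 1728 − 36 = 1692.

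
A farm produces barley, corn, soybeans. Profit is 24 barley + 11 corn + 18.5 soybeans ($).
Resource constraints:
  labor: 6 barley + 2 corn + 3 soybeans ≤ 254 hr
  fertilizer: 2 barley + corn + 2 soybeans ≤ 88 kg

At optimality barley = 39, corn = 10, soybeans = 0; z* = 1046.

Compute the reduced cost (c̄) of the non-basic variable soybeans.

-2.5

At the optimum: labor uses 254 of 254 (binding); fertilizer uses 88 of 88 (binding).
Dual feasibility on the basic columns requires 6·y_labor + 2·y_fertilizer = 24, 2·y_labor + 1·y_fertilizer = 11.
Solving: y_labor = 1, y_fertilizer = 9.
Reduced cost of soybeans: c₃ − yᵀa₃ = 18.5 − (1·3 + 9·2) = 18.5 − 21 = -2.5.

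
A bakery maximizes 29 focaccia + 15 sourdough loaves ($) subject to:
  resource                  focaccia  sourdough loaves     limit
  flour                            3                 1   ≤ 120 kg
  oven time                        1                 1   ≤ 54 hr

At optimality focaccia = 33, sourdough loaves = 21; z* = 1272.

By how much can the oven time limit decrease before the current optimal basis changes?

Binding constraints: flour, oven time. The basis is B = [[3,1],[1,1]] with det 2.
Per unit decrease in oven time, x* moves by d = (0.5, -1.5).
The basis stays optimal until sourdough loaves reaches 0; allowable decrease = 14 hr.

14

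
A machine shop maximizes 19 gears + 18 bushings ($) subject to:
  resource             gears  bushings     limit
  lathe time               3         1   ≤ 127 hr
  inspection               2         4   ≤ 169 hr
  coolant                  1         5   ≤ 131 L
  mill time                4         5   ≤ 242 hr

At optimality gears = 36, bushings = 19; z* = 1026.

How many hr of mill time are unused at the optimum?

3

mill time used = 4·36 + 5·19 = 239; slack = 242 − 239 = 3.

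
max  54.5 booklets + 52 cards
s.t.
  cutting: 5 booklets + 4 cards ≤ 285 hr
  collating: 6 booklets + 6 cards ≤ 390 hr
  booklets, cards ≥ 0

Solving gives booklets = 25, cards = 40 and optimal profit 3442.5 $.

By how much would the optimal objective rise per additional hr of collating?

Both cutting and collating are binding at x*.
From A_Bᵀ y = c: 5·y_cutting + 6·y_collating = 54.5; 4·y_cutting + 6·y_collating = 52.
This yields shadow prices y_cutting = 2.5, y_collating = 7.
Shadow price of collating = 7.

7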